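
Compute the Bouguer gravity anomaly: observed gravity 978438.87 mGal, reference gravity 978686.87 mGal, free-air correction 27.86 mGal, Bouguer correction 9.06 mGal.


BA = g_obs - g_ref + FAC - BC
= 978438.87 - 978686.87 + 27.86 - 9.06
= -229.2 mGal

-229.2


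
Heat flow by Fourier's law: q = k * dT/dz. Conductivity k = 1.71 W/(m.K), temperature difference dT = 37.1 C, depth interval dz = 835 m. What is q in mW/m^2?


q = k * dT / dz * 1000
= 1.71 * 37.1 / 835 * 1000
= 0.075977 * 1000
= 75.9772 mW/m^2

75.9772


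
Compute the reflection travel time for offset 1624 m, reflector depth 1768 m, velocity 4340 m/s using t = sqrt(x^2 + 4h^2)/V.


x^2 + 4h^2 = 1624^2 + 4*1768^2 = 2637376 + 12503296 = 15140672
sqrt(15140672) = 3891.1016
t = 3891.1016 / 4340 = 0.8966 s

0.8966


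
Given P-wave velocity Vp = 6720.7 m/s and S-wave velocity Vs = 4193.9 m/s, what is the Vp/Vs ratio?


Vp/Vs = 6720.7 / 4193.9
= 1.6025

1.6025


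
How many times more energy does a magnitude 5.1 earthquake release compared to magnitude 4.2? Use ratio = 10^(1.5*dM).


M2 - M1 = 5.1 - 4.2 = 0.9
1.5 * 0.9 = 1.35
ratio = 10^1.35 = 22.39

22.39


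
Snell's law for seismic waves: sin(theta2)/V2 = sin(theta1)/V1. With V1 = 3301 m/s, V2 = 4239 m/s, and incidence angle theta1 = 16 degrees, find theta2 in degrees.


sin(theta1) = sin(16 deg) = 0.275637
sin(theta2) = V2/V1 * sin(theta1) = 4239/3301 * 0.275637 = 0.353961
theta2 = arcsin(0.353961) = 20.7298 degrees

20.7298


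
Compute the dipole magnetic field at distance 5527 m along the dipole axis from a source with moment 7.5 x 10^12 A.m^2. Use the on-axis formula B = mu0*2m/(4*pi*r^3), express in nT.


m = 7.5 x 10^12 = 7500000000000 A.m^2
2m = 15000000000000 A.m^2
r^3 = 5527^3 = 168837298183
B = (4pi*10^-7) * 15000000000000 / (4*pi * 168837298183) * 1e9
= 18849555.921539 / 2121672062494.65 * 1e9
= 8884.2928 nT

8884.2928


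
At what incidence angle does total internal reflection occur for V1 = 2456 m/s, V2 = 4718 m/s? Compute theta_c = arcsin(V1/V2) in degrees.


V1/V2 = 2456/4718 = 0.52056
theta_c = arcsin(0.52056) = 31.3698 degrees

31.3698


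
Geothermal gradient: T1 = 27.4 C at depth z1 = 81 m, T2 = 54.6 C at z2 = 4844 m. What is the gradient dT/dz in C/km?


dT = 54.6 - 27.4 = 27.2 C
dz = 4844 - 81 = 4763 m
gradient = dT/dz * 1000 = 27.2/4763 * 1000 = 5.7107 C/km

5.7107


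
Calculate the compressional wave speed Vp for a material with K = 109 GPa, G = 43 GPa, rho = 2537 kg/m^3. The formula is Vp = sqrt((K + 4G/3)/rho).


First compute the effective modulus:
K + 4G/3 = 109e9 + 4*43e9/3 = 166333333333.33 Pa
Then divide by density:
166333333333.33 / 2537 = 65563000.9197 Pa/(kg/m^3)
Take the square root:
Vp = sqrt(65563000.9197) = 8097.1 m/s

8097.1


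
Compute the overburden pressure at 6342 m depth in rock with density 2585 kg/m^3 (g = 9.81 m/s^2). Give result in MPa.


P = rho * g * z / 1e6
= 2585 * 9.81 * 6342 / 1e6
= 160825826.7 / 1e6
= 160.8258 MPa

160.8258


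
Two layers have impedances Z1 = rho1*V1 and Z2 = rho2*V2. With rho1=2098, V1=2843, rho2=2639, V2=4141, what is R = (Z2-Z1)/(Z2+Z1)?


Z1 = 2098 * 2843 = 5964614
Z2 = 2639 * 4141 = 10928099
R = (10928099 - 5964614) / (10928099 + 5964614) = 4963485 / 16892713 = 0.2938

0.2938


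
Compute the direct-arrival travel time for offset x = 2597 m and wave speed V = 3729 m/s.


t = x / V
= 2597 / 3729
= 0.6964 s

0.6964


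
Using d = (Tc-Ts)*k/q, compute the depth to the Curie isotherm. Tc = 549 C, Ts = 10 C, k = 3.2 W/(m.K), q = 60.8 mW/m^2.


T_Curie - T_surf = 549 - 10 = 539 C
Convert q to W/m^2: 60.8 mW/m^2 = 0.0608 W/m^2
d = 539 * 3.2 / 0.0608 = 28368.42 m

28368.42


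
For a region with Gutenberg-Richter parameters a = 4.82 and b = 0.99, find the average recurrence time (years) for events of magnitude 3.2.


log10(N) = 4.82 - 0.99*3.2 = 1.652
N = 10^1.652 = 44.874539
T = 1/N = 1/44.874539 = 0.0223 years

0.0223


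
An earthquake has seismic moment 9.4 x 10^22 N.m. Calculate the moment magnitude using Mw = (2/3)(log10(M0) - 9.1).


log10(M0) = log10(9.4 x 10^22) = 22.9731
Mw = 2/3 * (22.9731 - 9.1)
= 2/3 * 13.8731
= 9.25

9.25


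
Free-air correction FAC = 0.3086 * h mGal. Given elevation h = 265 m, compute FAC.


FAC = 0.3086 * h
= 0.3086 * 265
= 81.779 mGal

81.779


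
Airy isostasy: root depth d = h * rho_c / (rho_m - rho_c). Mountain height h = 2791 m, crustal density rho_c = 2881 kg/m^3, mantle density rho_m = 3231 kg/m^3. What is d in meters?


rho_m - rho_c = 3231 - 2881 = 350
d = 2791 * 2881 / 350
= 8040871 / 350
= 22973.92 m

22973.92


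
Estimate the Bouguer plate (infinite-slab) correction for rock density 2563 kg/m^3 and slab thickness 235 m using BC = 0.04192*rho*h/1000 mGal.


BC = 0.04192 * rho * h / 1000
= 0.04192 * 2563 * 235 / 1000
= 25.2486 mGal

25.2486


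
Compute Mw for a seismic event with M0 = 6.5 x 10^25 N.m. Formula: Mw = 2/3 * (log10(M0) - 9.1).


log10(M0) = log10(6.5 x 10^25) = 25.8129
Mw = 2/3 * (25.8129 - 9.1)
= 2/3 * 16.7129
= 11.14

11.14


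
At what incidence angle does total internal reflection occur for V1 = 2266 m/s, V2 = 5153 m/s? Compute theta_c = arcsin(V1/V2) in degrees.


V1/V2 = 2266/5153 = 0.439744
theta_c = arcsin(0.439744) = 26.0875 degrees

26.0875


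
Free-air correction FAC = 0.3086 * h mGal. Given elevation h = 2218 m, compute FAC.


FAC = 0.3086 * h
= 0.3086 * 2218
= 684.4748 mGal

684.4748


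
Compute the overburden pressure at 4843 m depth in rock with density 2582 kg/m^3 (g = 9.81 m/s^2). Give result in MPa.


P = rho * g * z / 1e6
= 2582 * 9.81 * 4843 / 1e6
= 122670381.06 / 1e6
= 122.6704 MPa

122.6704


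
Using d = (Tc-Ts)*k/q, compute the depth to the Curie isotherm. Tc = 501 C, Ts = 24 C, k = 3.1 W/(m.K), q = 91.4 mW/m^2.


T_Curie - T_surf = 501 - 24 = 477 C
Convert q to W/m^2: 91.4 mW/m^2 = 0.0914 W/m^2
d = 477 * 3.1 / 0.0914 = 16178.34 m

16178.34


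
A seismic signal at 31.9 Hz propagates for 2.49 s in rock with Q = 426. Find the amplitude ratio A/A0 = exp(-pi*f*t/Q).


pi*f*t/Q = pi*31.9*2.49/426 = 0.585774
A/A0 = exp(-0.585774) = 0.556675

0.556675


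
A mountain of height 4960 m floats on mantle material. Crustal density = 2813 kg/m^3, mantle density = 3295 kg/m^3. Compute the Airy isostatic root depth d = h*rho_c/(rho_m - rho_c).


rho_m - rho_c = 3295 - 2813 = 482
d = 4960 * 2813 / 482
= 13952480 / 482
= 28947.05 m

28947.05


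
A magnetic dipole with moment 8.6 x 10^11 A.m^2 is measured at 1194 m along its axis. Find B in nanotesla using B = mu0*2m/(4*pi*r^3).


m = 8.6 x 10^11 = 860000000000 A.m^2
2m = 1720000000000 A.m^2
r^3 = 1194^3 = 1702209384
B = (4pi*10^-7) * 1720000000000 / (4*pi * 1702209384) * 1e9
= 2161415.74567 / 21390593982.58 * 1e9
= 101045.1485 nT

101045.1485


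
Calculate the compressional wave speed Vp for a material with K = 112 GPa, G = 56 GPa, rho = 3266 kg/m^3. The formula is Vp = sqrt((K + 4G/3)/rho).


First compute the effective modulus:
K + 4G/3 = 112e9 + 4*56e9/3 = 186666666666.67 Pa
Then divide by density:
186666666666.67 / 3266 = 57154521.3309 Pa/(kg/m^3)
Take the square root:
Vp = sqrt(57154521.3309) = 7560.06 m/s

7560.06


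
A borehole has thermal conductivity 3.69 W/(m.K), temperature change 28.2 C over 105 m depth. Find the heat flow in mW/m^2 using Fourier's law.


q = k * dT / dz * 1000
= 3.69 * 28.2 / 105 * 1000
= 0.991029 * 1000
= 991.0286 mW/m^2

991.0286


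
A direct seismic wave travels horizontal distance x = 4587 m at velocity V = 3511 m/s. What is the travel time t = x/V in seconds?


t = x / V
= 4587 / 3511
= 1.3065 s

1.3065


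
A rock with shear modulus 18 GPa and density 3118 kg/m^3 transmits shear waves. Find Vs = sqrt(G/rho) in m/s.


Convert G to Pa: G = 18e9 Pa
Compute G/rho = 18e9 / 3118 = 5772931.3663
Vs = sqrt(5772931.3663) = 2402.69 m/s

2402.69


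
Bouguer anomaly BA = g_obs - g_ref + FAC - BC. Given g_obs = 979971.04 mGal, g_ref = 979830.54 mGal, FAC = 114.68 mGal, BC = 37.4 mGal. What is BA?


BA = g_obs - g_ref + FAC - BC
= 979971.04 - 979830.54 + 114.68 - 37.4
= 217.78 mGal

217.78


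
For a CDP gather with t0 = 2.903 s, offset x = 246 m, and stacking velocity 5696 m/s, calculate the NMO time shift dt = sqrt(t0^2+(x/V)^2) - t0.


x/Vnmo = 246/5696 = 0.043188
(x/Vnmo)^2 = 0.001865
t0^2 = 8.427409
sqrt(8.427409 + 0.001865) = 2.903321
dt = 2.903321 - 2.903 = 0.000321

3.210000e-04


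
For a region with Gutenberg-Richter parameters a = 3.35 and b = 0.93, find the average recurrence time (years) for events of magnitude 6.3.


log10(N) = 3.35 - 0.93*6.3 = -2.509
N = 10^-2.509 = 0.003097
T = 1/N = 1/0.003097 = 322.8494 years

322.8494


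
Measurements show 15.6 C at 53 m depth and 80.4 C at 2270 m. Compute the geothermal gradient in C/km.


dT = 80.4 - 15.6 = 64.8 C
dz = 2270 - 53 = 2217 m
gradient = dT/dz * 1000 = 64.8/2217 * 1000 = 29.2287 C/km

29.2287


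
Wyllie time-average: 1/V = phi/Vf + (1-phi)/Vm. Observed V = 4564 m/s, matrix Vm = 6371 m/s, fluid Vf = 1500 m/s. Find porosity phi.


1/V - 1/Vm = 1/4564 - 1/6371 = 6.214e-05
1/Vf - 1/Vm = 1/1500 - 1/6371 = 0.00050971
phi = 6.214e-05 / 0.00050971 = 0.1219

0.1219


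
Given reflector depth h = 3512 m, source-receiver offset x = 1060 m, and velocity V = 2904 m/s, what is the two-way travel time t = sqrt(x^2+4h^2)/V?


x^2 + 4h^2 = 1060^2 + 4*3512^2 = 1123600 + 49336576 = 50460176
sqrt(50460176) = 7103.5326
t = 7103.5326 / 2904 = 2.4461 s

2.4461


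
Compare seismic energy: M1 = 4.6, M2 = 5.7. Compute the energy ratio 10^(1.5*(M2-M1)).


M2 - M1 = 5.7 - 4.6 = 1.1
1.5 * 1.1 = 1.65
ratio = 10^1.65 = 44.67

44.67


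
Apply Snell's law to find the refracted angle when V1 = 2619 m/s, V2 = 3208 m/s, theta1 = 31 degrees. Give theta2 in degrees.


sin(theta1) = sin(31 deg) = 0.515038
sin(theta2) = V2/V1 * sin(theta1) = 3208/2619 * 0.515038 = 0.630868
theta2 = arcsin(0.630868) = 39.1142 degrees

39.1142


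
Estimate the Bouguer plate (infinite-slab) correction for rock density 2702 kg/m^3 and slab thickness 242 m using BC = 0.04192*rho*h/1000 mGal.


BC = 0.04192 * rho * h / 1000
= 0.04192 * 2702 * 242 / 1000
= 27.4108 mGal

27.4108


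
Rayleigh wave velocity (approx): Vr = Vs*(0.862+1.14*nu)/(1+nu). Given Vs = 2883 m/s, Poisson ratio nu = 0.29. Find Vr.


Numerator factor = 0.862 + 1.14*0.29 = 1.1926
Denominator = 1 + 0.29 = 1.29
Vr = 2883 * 1.1926 / 1.29 = 2665.32 m/s

2665.32


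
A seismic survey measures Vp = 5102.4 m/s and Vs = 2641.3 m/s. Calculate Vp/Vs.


Vp/Vs = 5102.4 / 2641.3
= 1.9318

1.9318


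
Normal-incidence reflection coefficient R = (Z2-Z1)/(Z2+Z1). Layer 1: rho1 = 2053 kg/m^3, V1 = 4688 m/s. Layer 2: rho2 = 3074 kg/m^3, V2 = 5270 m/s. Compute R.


Z1 = 2053 * 4688 = 9624464
Z2 = 3074 * 5270 = 16199980
R = (16199980 - 9624464) / (16199980 + 9624464) = 6575516 / 25824444 = 0.2546

0.2546


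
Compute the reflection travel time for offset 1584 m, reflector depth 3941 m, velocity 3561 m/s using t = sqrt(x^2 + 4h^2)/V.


x^2 + 4h^2 = 1584^2 + 4*3941^2 = 2509056 + 62125924 = 64634980
sqrt(64634980) = 8039.5883
t = 8039.5883 / 3561 = 2.2577 s

2.2577


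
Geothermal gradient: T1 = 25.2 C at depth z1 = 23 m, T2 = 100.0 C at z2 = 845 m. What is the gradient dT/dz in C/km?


dT = 100.0 - 25.2 = 74.8 C
dz = 845 - 23 = 822 m
gradient = dT/dz * 1000 = 74.8/822 * 1000 = 90.9976 C/km

90.9976


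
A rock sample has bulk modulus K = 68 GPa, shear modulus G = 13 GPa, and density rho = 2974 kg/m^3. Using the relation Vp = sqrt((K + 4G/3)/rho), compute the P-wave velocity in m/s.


First compute the effective modulus:
K + 4G/3 = 68e9 + 4*13e9/3 = 85333333333.33 Pa
Then divide by density:
85333333333.33 / 2974 = 28693118.1349 Pa/(kg/m^3)
Take the square root:
Vp = sqrt(28693118.1349) = 5356.6 m/s

5356.6


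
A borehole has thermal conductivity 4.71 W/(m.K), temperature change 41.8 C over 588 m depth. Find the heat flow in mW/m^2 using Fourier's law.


q = k * dT / dz * 1000
= 4.71 * 41.8 / 588 * 1000
= 0.334827 * 1000
= 334.8265 mW/m^2

334.8265


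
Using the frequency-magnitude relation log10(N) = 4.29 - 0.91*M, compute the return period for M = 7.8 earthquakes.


log10(N) = 4.29 - 0.91*7.8 = -2.808
N = 10^-2.808 = 0.001556
T = 1/N = 1/0.001556 = 642.6877 years

642.6877


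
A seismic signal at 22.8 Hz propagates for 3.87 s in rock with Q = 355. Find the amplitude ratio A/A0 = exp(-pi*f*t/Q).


pi*f*t/Q = pi*22.8*3.87/355 = 0.780849
A/A0 = exp(-0.780849) = 0.458017

0.458017


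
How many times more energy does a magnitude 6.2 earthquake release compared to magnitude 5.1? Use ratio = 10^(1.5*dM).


M2 - M1 = 6.2 - 5.1 = 1.1
1.5 * 1.1 = 1.65
ratio = 10^1.65 = 44.67

44.67


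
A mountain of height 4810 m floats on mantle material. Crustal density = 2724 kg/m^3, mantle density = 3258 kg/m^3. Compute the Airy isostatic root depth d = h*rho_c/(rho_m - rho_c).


rho_m - rho_c = 3258 - 2724 = 534
d = 4810 * 2724 / 534
= 13102440 / 534
= 24536.4 m

24536.4


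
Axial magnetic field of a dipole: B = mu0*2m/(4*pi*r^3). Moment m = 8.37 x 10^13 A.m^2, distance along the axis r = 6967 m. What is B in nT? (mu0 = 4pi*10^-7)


m = 8.37 x 10^13 = 83700000000000 A.m^2
2m = 167400000000000 A.m^2
r^3 = 6967^3 = 338171833063
B = (4pi*10^-7) * 167400000000000 / (4*pi * 338171833063) * 1e9
= 210361044.084373 / 4249592585606.86 * 1e9
= 49501.4616 nT

49501.4616


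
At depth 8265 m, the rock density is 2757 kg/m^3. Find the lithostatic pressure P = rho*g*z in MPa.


P = rho * g * z / 1e6
= 2757 * 9.81 * 8265 / 1e6
= 223536595.05 / 1e6
= 223.5366 MPa

223.5366


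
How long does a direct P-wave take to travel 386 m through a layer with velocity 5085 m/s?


t = x / V
= 386 / 5085
= 0.0759 s

0.0759


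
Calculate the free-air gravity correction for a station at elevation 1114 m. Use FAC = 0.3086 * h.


FAC = 0.3086 * h
= 0.3086 * 1114
= 343.7804 mGal

343.7804


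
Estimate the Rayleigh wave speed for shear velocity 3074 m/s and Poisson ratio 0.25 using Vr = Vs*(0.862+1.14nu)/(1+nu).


Numerator factor = 0.862 + 1.14*0.25 = 1.147
Denominator = 1 + 0.25 = 1.25
Vr = 3074 * 1.147 / 1.25 = 2820.7 m/s

2820.7


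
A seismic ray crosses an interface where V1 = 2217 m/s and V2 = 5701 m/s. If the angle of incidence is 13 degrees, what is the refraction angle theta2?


sin(theta1) = sin(13 deg) = 0.224951
sin(theta2) = V2/V1 * sin(theta1) = 5701/2217 * 0.224951 = 0.57846
theta2 = arcsin(0.57846) = 35.3423 degrees

35.3423


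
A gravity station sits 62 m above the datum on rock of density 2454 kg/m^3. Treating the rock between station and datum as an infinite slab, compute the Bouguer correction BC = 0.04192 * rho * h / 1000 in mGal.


BC = 0.04192 * rho * h / 1000
= 0.04192 * 2454 * 62 / 1000
= 6.378 mGal

6.378


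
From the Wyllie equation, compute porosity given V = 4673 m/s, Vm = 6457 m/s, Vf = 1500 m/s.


1/V - 1/Vm = 1/4673 - 1/6457 = 5.912e-05
1/Vf - 1/Vm = 1/1500 - 1/6457 = 0.0005118
phi = 5.912e-05 / 0.0005118 = 0.1155

0.1155


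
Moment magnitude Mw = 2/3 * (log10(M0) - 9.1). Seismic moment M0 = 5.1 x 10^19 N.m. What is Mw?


log10(M0) = log10(5.1 x 10^19) = 19.7076
Mw = 2/3 * (19.7076 - 9.1)
= 2/3 * 10.6076
= 7.07

7.07


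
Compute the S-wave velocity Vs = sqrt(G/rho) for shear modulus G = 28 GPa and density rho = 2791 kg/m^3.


Convert G to Pa: G = 28e9 Pa
Compute G/rho = 28e9 / 2791 = 10032246.5066
Vs = sqrt(10032246.5066) = 3167.37 m/s

3167.37


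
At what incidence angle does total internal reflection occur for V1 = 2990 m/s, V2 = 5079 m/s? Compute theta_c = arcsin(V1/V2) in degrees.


V1/V2 = 2990/5079 = 0.588699
theta_c = arcsin(0.588699) = 36.0647 degrees

36.0647


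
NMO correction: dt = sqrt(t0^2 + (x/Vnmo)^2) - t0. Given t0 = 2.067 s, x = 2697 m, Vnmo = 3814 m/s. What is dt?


x/Vnmo = 2697/3814 = 0.707132
(x/Vnmo)^2 = 0.500035
t0^2 = 4.272489
sqrt(4.272489 + 0.500035) = 2.184611
dt = 2.184611 - 2.067 = 0.117611

0.117611


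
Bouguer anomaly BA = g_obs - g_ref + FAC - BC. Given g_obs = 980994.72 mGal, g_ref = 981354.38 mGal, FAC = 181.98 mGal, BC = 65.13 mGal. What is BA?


BA = g_obs - g_ref + FAC - BC
= 980994.72 - 981354.38 + 181.98 - 65.13
= -242.81 mGal

-242.81


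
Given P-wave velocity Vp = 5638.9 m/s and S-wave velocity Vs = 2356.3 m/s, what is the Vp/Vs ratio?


Vp/Vs = 5638.9 / 2356.3
= 2.3931

2.3931


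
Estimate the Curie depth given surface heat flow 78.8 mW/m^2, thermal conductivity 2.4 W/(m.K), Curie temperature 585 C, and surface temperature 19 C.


T_Curie - T_surf = 585 - 19 = 566 C
Convert q to W/m^2: 78.8 mW/m^2 = 0.0788 W/m^2
d = 566 * 2.4 / 0.0788 = 17238.58 m

17238.58


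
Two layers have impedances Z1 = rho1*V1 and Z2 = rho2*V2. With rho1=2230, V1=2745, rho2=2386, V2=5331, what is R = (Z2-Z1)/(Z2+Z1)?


Z1 = 2230 * 2745 = 6121350
Z2 = 2386 * 5331 = 12719766
R = (12719766 - 6121350) / (12719766 + 6121350) = 6598416 / 18841116 = 0.3502

0.3502


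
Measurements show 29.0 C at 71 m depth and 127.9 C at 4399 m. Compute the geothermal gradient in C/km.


dT = 127.9 - 29.0 = 98.9 C
dz = 4399 - 71 = 4328 m
gradient = dT/dz * 1000 = 98.9/4328 * 1000 = 22.8512 C/km

22.8512


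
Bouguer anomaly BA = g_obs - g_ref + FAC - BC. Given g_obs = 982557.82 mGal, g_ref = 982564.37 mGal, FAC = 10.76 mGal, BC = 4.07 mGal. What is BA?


BA = g_obs - g_ref + FAC - BC
= 982557.82 - 982564.37 + 10.76 - 4.07
= 0.14 mGal

0.14


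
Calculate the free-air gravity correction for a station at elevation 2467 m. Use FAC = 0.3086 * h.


FAC = 0.3086 * h
= 0.3086 * 2467
= 761.3162 mGal

761.3162


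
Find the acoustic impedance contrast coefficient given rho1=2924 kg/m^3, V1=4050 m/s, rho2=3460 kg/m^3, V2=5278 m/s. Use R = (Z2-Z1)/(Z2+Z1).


Z1 = 2924 * 4050 = 11842200
Z2 = 3460 * 5278 = 18261880
R = (18261880 - 11842200) / (18261880 + 11842200) = 6419680 / 30104080 = 0.2132

0.2132


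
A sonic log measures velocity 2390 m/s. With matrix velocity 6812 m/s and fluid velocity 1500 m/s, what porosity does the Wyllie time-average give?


1/V - 1/Vm = 1/2390 - 1/6812 = 0.00027161
1/Vf - 1/Vm = 1/1500 - 1/6812 = 0.00051987
phi = 0.00027161 / 0.00051987 = 0.5225

0.5225


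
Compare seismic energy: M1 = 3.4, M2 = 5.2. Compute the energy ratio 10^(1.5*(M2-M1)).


M2 - M1 = 5.2 - 3.4 = 1.8
1.5 * 1.8 = 2.7
ratio = 10^2.7 = 501.19

501.19


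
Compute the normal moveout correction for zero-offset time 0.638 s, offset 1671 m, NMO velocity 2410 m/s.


x/Vnmo = 1671/2410 = 0.693361
(x/Vnmo)^2 = 0.480749
t0^2 = 0.407044
sqrt(0.407044 + 0.480749) = 0.942228
dt = 0.942228 - 0.638 = 0.304228

0.304228


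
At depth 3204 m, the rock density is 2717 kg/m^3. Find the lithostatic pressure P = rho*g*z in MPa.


P = rho * g * z / 1e6
= 2717 * 9.81 * 3204 / 1e6
= 85398679.08 / 1e6
= 85.3987 MPa

85.3987


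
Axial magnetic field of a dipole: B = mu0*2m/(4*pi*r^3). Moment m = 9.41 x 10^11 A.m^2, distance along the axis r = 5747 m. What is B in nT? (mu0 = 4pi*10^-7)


m = 9.41 x 10^11 = 941000000000 A.m^2
2m = 1882000000000 A.m^2
r^3 = 5747^3 = 189811967723
B = (4pi*10^-7) * 1882000000000 / (4*pi * 189811967723) * 1e9
= 2364990.949622 / 2385247533448.0 * 1e9
= 991.5076 nT

991.5076


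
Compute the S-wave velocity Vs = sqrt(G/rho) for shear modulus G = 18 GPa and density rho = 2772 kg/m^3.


Convert G to Pa: G = 18e9 Pa
Compute G/rho = 18e9 / 2772 = 6493506.4935
Vs = sqrt(6493506.4935) = 2548.24 m/s

2548.24


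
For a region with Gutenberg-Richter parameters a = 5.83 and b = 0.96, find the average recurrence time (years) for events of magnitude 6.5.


log10(N) = 5.83 - 0.96*6.5 = -0.41
N = 10^-0.41 = 0.389045
T = 1/N = 1/0.389045 = 2.5704 years

2.5704


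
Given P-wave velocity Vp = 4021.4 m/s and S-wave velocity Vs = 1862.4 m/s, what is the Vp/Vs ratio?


Vp/Vs = 4021.4 / 1862.4
= 2.1593

2.1593


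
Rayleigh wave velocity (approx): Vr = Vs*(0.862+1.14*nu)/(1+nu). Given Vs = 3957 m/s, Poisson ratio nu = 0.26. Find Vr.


Numerator factor = 0.862 + 1.14*0.26 = 1.1584
Denominator = 1 + 0.26 = 1.26
Vr = 3957 * 1.1584 / 1.26 = 3637.93 m/s

3637.93


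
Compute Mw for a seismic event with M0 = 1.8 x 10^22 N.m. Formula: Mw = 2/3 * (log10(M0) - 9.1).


log10(M0) = log10(1.8 x 10^22) = 22.2553
Mw = 2/3 * (22.2553 - 9.1)
= 2/3 * 13.1553
= 8.77

8.77


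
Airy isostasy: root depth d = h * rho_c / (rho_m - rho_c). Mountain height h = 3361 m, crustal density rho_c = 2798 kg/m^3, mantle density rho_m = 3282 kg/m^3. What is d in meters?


rho_m - rho_c = 3282 - 2798 = 484
d = 3361 * 2798 / 484
= 9404078 / 484
= 19429.91 m

19429.91


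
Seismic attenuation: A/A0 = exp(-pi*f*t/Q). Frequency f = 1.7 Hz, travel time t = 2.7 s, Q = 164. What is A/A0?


pi*f*t/Q = pi*1.7*2.7/164 = 0.087926
A/A0 = exp(-0.087926) = 0.915828

0.915828


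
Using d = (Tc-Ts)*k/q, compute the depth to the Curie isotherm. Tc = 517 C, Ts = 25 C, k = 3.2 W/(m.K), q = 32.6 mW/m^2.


T_Curie - T_surf = 517 - 25 = 492 C
Convert q to W/m^2: 32.6 mW/m^2 = 0.0326 W/m^2
d = 492 * 3.2 / 0.0326 = 48294.48 m

48294.48


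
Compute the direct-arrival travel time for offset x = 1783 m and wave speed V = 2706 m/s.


t = x / V
= 1783 / 2706
= 0.6589 s

0.6589


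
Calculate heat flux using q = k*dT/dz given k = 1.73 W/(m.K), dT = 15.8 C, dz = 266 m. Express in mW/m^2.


q = k * dT / dz * 1000
= 1.73 * 15.8 / 266 * 1000
= 0.102759 * 1000
= 102.7594 mW/m^2

102.7594


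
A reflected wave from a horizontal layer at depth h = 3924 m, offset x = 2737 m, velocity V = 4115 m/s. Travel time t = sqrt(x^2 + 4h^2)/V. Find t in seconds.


x^2 + 4h^2 = 2737^2 + 4*3924^2 = 7491169 + 61591104 = 69082273
sqrt(69082273) = 8311.5746
t = 8311.5746 / 4115 = 2.0198 s

2.0198


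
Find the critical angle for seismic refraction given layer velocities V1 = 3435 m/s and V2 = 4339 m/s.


V1/V2 = 3435/4339 = 0.791657
theta_c = arcsin(0.791657) = 52.3406 degrees

52.3406


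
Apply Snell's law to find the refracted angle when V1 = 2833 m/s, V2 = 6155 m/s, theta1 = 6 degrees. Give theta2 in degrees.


sin(theta1) = sin(6 deg) = 0.104528
sin(theta2) = V2/V1 * sin(theta1) = 6155/2833 * 0.104528 = 0.227099
theta2 = arcsin(0.227099) = 13.1264 degrees

13.1264


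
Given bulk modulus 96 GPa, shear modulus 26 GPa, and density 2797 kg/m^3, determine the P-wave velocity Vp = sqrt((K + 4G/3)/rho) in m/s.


First compute the effective modulus:
K + 4G/3 = 96e9 + 4*26e9/3 = 130666666666.67 Pa
Then divide by density:
130666666666.67 / 2797 = 46716720.2956 Pa/(kg/m^3)
Take the square root:
Vp = sqrt(46716720.2956) = 6834.96 m/s

6834.96


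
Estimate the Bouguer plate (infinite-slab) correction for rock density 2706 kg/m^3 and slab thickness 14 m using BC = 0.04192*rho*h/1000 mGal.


BC = 0.04192 * rho * h / 1000
= 0.04192 * 2706 * 14 / 1000
= 1.5881 mGal

1.5881


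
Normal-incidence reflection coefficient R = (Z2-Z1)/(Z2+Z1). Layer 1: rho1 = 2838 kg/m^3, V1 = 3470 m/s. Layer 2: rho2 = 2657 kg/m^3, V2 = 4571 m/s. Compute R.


Z1 = 2838 * 3470 = 9847860
Z2 = 2657 * 4571 = 12145147
R = (12145147 - 9847860) / (12145147 + 9847860) = 2297287 / 21993007 = 0.1045

0.1045


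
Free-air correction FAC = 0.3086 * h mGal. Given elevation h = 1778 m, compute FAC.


FAC = 0.3086 * h
= 0.3086 * 1778
= 548.6908 mGal

548.6908


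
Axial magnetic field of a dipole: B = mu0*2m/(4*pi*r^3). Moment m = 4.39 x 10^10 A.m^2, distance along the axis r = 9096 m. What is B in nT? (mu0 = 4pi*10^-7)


m = 4.39 x 10^10 = 43900000000 A.m^2
2m = 87800000000 A.m^2
r^3 = 9096^3 = 752577716736
B = (4pi*10^-7) * 87800000000 / (4*pi * 752577716736) * 1e9
= 110332.733994 / 9457170504612.79 * 1e9
= 11.6666 nT

11.6666


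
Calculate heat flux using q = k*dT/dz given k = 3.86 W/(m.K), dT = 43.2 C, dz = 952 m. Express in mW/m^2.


q = k * dT / dz * 1000
= 3.86 * 43.2 / 952 * 1000
= 0.17516 * 1000
= 175.1597 mW/m^2

175.1597


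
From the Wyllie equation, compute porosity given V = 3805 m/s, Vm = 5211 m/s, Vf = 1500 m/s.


1/V - 1/Vm = 1/3805 - 1/5211 = 7.091e-05
1/Vf - 1/Vm = 1/1500 - 1/5211 = 0.00047476
phi = 7.091e-05 / 0.00047476 = 0.1494

0.1494


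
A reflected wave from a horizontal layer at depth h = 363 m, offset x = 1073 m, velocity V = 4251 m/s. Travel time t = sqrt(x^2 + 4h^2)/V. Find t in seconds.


x^2 + 4h^2 = 1073^2 + 4*363^2 = 1151329 + 527076 = 1678405
sqrt(1678405) = 1295.5327
t = 1295.5327 / 4251 = 0.3048 s

0.3048


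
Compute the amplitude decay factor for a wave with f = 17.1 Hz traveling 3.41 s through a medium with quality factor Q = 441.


pi*f*t/Q = pi*17.1*3.41/441 = 0.415395
A/A0 = exp(-0.415395) = 0.660079

0.660079


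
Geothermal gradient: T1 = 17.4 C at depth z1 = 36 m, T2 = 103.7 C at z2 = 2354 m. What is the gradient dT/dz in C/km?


dT = 103.7 - 17.4 = 86.3 C
dz = 2354 - 36 = 2318 m
gradient = dT/dz * 1000 = 86.3/2318 * 1000 = 37.2304 C/km

37.2304


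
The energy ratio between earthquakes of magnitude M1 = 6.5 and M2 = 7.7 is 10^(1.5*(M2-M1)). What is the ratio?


M2 - M1 = 7.7 - 6.5 = 1.2
1.5 * 1.2 = 1.8
ratio = 10^1.8 = 63.1

63.1


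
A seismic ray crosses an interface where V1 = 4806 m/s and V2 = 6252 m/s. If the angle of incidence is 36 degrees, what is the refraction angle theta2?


sin(theta1) = sin(36 deg) = 0.587785
sin(theta2) = V2/V1 * sin(theta1) = 6252/4806 * 0.587785 = 0.764634
theta2 = arcsin(0.764634) = 49.8745 degrees

49.8745


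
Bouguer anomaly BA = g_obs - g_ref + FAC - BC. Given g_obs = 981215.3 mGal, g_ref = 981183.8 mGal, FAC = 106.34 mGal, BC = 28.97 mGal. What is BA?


BA = g_obs - g_ref + FAC - BC
= 981215.3 - 981183.8 + 106.34 - 28.97
= 108.87 mGal

108.87


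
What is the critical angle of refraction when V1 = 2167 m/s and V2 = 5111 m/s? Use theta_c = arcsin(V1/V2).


V1/V2 = 2167/5111 = 0.423987
theta_c = arcsin(0.423987) = 25.0866 degrees

25.0866


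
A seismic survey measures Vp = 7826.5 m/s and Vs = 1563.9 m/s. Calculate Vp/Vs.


Vp/Vs = 7826.5 / 1563.9
= 5.0045

5.0045


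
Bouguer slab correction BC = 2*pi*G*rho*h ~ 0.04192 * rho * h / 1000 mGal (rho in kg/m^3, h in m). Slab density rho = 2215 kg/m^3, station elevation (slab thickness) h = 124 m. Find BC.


BC = 0.04192 * rho * h / 1000
= 0.04192 * 2215 * 124 / 1000
= 11.5137 mGal

11.5137


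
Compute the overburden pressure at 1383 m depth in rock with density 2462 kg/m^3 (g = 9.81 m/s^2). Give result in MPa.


P = rho * g * z / 1e6
= 2462 * 9.81 * 1383 / 1e6
= 33402520.26 / 1e6
= 33.4025 MPa

33.4025


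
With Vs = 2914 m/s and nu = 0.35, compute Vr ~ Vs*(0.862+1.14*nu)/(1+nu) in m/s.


Numerator factor = 0.862 + 1.14*0.35 = 1.261
Denominator = 1 + 0.35 = 1.35
Vr = 2914 * 1.261 / 1.35 = 2721.89 m/s

2721.89


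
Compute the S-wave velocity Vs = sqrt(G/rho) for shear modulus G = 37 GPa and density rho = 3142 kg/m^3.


Convert G to Pa: G = 37e9 Pa
Compute G/rho = 37e9 / 3142 = 11775938.8924
Vs = sqrt(11775938.8924) = 3431.61 m/s

3431.61


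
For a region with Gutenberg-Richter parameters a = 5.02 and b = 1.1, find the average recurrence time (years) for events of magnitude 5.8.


log10(N) = 5.02 - 1.1*5.8 = -1.36
N = 10^-1.36 = 0.043652
T = 1/N = 1/0.043652 = 22.9087 years

22.9087


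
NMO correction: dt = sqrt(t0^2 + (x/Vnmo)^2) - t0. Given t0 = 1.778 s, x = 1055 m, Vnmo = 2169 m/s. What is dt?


x/Vnmo = 1055/2169 = 0.486399
(x/Vnmo)^2 = 0.236584
t0^2 = 3.161284
sqrt(3.161284 + 0.236584) = 1.843331
dt = 1.843331 - 1.778 = 0.065331

0.065331


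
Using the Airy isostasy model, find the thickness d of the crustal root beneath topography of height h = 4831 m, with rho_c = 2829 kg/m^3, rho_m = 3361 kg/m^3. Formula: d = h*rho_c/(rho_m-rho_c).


rho_m - rho_c = 3361 - 2829 = 532
d = 4831 * 2829 / 532
= 13666899 / 532
= 25689.66 m

25689.66


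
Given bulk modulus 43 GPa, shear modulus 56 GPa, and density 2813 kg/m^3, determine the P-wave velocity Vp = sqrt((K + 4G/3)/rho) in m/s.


First compute the effective modulus:
K + 4G/3 = 43e9 + 4*56e9/3 = 117666666666.67 Pa
Then divide by density:
117666666666.67 / 2813 = 41829600.6636 Pa/(kg/m^3)
Take the square root:
Vp = sqrt(41829600.6636) = 6467.58 m/s

6467.58


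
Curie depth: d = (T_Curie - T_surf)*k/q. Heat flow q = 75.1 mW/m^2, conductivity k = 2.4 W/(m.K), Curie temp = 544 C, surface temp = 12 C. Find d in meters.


T_Curie - T_surf = 544 - 12 = 532 C
Convert q to W/m^2: 75.1 mW/m^2 = 0.0751 W/m^2
d = 532 * 2.4 / 0.0751 = 17001.33 m

17001.33


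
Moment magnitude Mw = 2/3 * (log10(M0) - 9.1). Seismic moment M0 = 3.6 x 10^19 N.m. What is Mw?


log10(M0) = log10(3.6 x 10^19) = 19.5563
Mw = 2/3 * (19.5563 - 9.1)
= 2/3 * 10.4563
= 6.97

6.97


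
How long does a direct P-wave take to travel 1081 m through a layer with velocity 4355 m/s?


t = x / V
= 1081 / 4355
= 0.2482 s

0.2482


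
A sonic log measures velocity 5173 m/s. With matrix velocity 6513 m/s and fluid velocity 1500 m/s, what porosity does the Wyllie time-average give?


1/V - 1/Vm = 1/5173 - 1/6513 = 3.977e-05
1/Vf - 1/Vm = 1/1500 - 1/6513 = 0.00051313
phi = 3.977e-05 / 0.00051313 = 0.0775

0.0775


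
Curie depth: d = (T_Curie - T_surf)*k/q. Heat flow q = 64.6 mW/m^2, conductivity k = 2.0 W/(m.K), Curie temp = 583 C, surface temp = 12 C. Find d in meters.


T_Curie - T_surf = 583 - 12 = 571 C
Convert q to W/m^2: 64.6 mW/m^2 = 0.0646 W/m^2
d = 571 * 2.0 / 0.0646 = 17678.02 m

17678.02


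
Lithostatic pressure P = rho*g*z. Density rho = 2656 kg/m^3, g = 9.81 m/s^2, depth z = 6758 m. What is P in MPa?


P = rho * g * z / 1e6
= 2656 * 9.81 * 6758 / 1e6
= 176082122.88 / 1e6
= 176.0821 MPa

176.0821


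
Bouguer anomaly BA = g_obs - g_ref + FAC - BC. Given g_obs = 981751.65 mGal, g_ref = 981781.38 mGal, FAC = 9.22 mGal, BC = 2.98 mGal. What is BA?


BA = g_obs - g_ref + FAC - BC
= 981751.65 - 981781.38 + 9.22 - 2.98
= -23.49 mGal

-23.49


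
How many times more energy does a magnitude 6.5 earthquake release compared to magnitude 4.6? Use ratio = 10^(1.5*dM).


M2 - M1 = 6.5 - 4.6 = 1.9
1.5 * 1.9 = 2.85
ratio = 10^2.85 = 707.95

707.95


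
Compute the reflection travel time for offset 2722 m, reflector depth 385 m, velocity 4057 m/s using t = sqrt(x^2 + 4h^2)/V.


x^2 + 4h^2 = 2722^2 + 4*385^2 = 7409284 + 592900 = 8002184
sqrt(8002184) = 2828.8132
t = 2828.8132 / 4057 = 0.6973 s

0.6973


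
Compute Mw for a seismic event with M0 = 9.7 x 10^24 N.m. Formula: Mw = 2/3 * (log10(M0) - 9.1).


log10(M0) = log10(9.7 x 10^24) = 24.9868
Mw = 2/3 * (24.9868 - 9.1)
= 2/3 * 15.8868
= 10.59

10.59


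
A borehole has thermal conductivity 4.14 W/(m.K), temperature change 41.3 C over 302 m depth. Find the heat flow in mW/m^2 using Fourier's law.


q = k * dT / dz * 1000
= 4.14 * 41.3 / 302 * 1000
= 0.566166 * 1000
= 566.1656 mW/m^2

566.1656


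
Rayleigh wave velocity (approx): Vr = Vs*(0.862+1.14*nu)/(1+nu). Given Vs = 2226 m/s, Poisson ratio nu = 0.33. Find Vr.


Numerator factor = 0.862 + 1.14*0.33 = 1.2382
Denominator = 1 + 0.33 = 1.33
Vr = 2226 * 1.2382 / 1.33 = 2072.36 m/s

2072.36


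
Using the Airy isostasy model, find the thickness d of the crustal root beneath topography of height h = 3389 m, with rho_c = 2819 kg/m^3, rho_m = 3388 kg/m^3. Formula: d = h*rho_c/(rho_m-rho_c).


rho_m - rho_c = 3388 - 2819 = 569
d = 3389 * 2819 / 569
= 9553591 / 569
= 16790.14 m

16790.14


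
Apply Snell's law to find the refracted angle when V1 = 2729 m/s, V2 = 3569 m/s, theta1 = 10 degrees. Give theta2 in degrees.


sin(theta1) = sin(10 deg) = 0.173648
sin(theta2) = V2/V1 * sin(theta1) = 3569/2729 * 0.173648 = 0.227098
theta2 = arcsin(0.227098) = 13.1263 degrees

13.1263


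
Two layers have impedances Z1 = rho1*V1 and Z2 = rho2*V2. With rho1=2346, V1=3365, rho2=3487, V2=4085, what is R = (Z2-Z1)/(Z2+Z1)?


Z1 = 2346 * 3365 = 7894290
Z2 = 3487 * 4085 = 14244395
R = (14244395 - 7894290) / (14244395 + 7894290) = 6350105 / 22138685 = 0.2868

0.2868


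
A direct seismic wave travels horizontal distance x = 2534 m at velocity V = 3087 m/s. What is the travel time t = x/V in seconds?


t = x / V
= 2534 / 3087
= 0.8209 s

0.8209


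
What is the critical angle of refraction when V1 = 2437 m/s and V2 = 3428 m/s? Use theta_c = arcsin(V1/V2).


V1/V2 = 2437/3428 = 0.71091
theta_c = arcsin(0.71091) = 45.309 degrees

45.309


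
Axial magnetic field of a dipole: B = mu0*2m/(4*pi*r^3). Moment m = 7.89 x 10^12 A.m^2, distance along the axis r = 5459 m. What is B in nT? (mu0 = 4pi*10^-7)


m = 7.89 x 10^12 = 7890000000000 A.m^2
2m = 15780000000000 A.m^2
r^3 = 5459^3 = 162681917579
B = (4pi*10^-7) * 15780000000000 / (4*pi * 162681917579) * 1e9
= 19829732.829459 / 2044321268552.35 * 1e9
= 9699.9103 nT

9699.9103


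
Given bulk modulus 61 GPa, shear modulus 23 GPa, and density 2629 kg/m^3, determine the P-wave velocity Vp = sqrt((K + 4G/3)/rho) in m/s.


First compute the effective modulus:
K + 4G/3 = 61e9 + 4*23e9/3 = 91666666666.67 Pa
Then divide by density:
91666666666.67 / 2629 = 34867503.4868 Pa/(kg/m^3)
Take the square root:
Vp = sqrt(34867503.4868) = 5904.87 m/s

5904.87


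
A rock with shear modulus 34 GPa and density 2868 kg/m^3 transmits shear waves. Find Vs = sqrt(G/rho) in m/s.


Convert G to Pa: G = 34e9 Pa
Compute G/rho = 34e9 / 2868 = 11854951.1855
Vs = sqrt(11854951.1855) = 3443.1 m/s

3443.1


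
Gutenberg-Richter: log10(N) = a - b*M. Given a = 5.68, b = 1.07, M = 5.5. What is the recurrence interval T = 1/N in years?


log10(N) = 5.68 - 1.07*5.5 = -0.205
N = 10^-0.205 = 0.623735
T = 1/N = 1/0.623735 = 1.6032 years

1.6032


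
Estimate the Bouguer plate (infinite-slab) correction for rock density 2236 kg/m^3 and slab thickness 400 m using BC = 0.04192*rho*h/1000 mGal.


BC = 0.04192 * rho * h / 1000
= 0.04192 * 2236 * 400 / 1000
= 37.4932 mGal

37.4932


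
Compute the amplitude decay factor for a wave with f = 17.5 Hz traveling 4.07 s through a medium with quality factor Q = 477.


pi*f*t/Q = pi*17.5*4.07/477 = 0.469098
A/A0 = exp(-0.469098) = 0.625566

0.625566


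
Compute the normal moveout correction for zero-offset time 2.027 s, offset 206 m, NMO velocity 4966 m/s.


x/Vnmo = 206/4966 = 0.041482
(x/Vnmo)^2 = 0.001721
t0^2 = 4.108729
sqrt(4.108729 + 0.001721) = 2.027424
dt = 2.027424 - 2.027 = 0.000424

4.240000e-04


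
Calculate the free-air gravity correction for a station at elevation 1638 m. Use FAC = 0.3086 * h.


FAC = 0.3086 * h
= 0.3086 * 1638
= 505.4868 mGal

505.4868


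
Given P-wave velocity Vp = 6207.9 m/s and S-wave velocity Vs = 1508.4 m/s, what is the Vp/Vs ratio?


Vp/Vs = 6207.9 / 1508.4
= 4.1156

4.1156


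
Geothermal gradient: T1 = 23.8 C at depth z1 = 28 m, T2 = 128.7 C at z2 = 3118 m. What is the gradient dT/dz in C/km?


dT = 128.7 - 23.8 = 104.9 C
dz = 3118 - 28 = 3090 m
gradient = dT/dz * 1000 = 104.9/3090 * 1000 = 33.9482 C/km

33.9482


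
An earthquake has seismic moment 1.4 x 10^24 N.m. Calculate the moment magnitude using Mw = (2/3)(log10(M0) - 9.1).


log10(M0) = log10(1.4 x 10^24) = 24.1461
Mw = 2/3 * (24.1461 - 9.1)
= 2/3 * 15.0461
= 10.03

10.03


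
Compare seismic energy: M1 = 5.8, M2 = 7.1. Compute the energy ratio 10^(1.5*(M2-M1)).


M2 - M1 = 7.1 - 5.8 = 1.3
1.5 * 1.3 = 1.95
ratio = 10^1.95 = 89.13

89.13


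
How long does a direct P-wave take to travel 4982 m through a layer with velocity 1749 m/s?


t = x / V
= 4982 / 1749
= 2.8485 s

2.8485


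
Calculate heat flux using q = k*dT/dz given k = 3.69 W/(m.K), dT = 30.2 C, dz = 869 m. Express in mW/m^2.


q = k * dT / dz * 1000
= 3.69 * 30.2 / 869 * 1000
= 0.128237 * 1000
= 128.2371 mW/m^2

128.2371


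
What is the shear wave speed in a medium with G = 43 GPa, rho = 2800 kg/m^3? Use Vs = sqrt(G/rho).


Convert G to Pa: G = 43e9 Pa
Compute G/rho = 43e9 / 2800 = 15357142.8571
Vs = sqrt(15357142.8571) = 3918.82 m/s

3918.82


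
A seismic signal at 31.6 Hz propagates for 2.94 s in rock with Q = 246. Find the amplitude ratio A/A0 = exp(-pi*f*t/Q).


pi*f*t/Q = pi*31.6*2.94/246 = 1.186449
A/A0 = exp(-1.186449) = 0.305303

0.305303


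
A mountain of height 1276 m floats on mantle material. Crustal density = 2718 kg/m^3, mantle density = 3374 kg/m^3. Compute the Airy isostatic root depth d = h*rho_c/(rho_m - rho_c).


rho_m - rho_c = 3374 - 2718 = 656
d = 1276 * 2718 / 656
= 3468168 / 656
= 5286.84 m

5286.84


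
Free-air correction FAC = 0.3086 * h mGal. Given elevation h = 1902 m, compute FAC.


FAC = 0.3086 * h
= 0.3086 * 1902
= 586.9572 mGal

586.9572


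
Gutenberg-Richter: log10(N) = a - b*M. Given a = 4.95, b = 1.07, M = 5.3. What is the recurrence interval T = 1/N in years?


log10(N) = 4.95 - 1.07*5.3 = -0.721
N = 10^-0.721 = 0.190108
T = 1/N = 1/0.190108 = 5.2602 years

5.2602


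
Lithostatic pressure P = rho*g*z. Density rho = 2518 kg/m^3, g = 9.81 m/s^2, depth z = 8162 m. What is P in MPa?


P = rho * g * z / 1e6
= 2518 * 9.81 * 8162 / 1e6
= 201614295.96 / 1e6
= 201.6143 MPa

201.6143


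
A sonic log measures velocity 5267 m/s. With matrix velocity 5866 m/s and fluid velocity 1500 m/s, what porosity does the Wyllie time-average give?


1/V - 1/Vm = 1/5267 - 1/5866 = 1.939e-05
1/Vf - 1/Vm = 1/1500 - 1/5866 = 0.00049619
phi = 1.939e-05 / 0.00049619 = 0.0391

0.0391


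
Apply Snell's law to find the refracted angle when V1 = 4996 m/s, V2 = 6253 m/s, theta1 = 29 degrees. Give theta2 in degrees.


sin(theta1) = sin(29 deg) = 0.48481
sin(theta2) = V2/V1 * sin(theta1) = 6253/4996 * 0.48481 = 0.606788
theta2 = arcsin(0.606788) = 37.3576 degrees

37.3576


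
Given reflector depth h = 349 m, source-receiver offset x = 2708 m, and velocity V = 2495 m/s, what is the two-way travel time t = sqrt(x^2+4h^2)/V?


x^2 + 4h^2 = 2708^2 + 4*349^2 = 7333264 + 487204 = 7820468
sqrt(7820468) = 2796.51
t = 2796.51 / 2495 = 1.1208 s

1.1208


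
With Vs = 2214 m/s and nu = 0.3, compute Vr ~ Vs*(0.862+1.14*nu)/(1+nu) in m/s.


Numerator factor = 0.862 + 1.14*0.3 = 1.204
Denominator = 1 + 0.3 = 1.3
Vr = 2214 * 1.204 / 1.3 = 2050.5 m/s

2050.5


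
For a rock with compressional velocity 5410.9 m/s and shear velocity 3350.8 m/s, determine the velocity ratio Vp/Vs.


Vp/Vs = 5410.9 / 3350.8
= 1.6148

1.6148


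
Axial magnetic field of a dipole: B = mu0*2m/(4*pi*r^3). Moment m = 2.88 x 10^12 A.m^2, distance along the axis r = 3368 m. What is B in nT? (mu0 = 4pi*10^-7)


m = 2.88 x 10^12 = 2880000000000 A.m^2
2m = 5760000000000 A.m^2
r^3 = 3368^3 = 38204652032
B = (4pi*10^-7) * 5760000000000 / (4*pi * 38204652032) * 1e9
= 7238229.473871 / 480093816626.74 * 1e9
= 15076.698 nT

15076.698


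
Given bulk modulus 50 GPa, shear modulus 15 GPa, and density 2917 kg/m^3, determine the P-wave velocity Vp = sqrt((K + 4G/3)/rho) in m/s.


First compute the effective modulus:
K + 4G/3 = 50e9 + 4*15e9/3 = 70000000000.0 Pa
Then divide by density:
70000000000.0 / 2917 = 23997257.4563 Pa/(kg/m^3)
Take the square root:
Vp = sqrt(23997257.4563) = 4898.7 m/s

4898.7


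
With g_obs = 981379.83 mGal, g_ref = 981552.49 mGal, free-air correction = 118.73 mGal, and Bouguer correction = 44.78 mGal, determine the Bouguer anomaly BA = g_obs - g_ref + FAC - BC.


BA = g_obs - g_ref + FAC - BC
= 981379.83 - 981552.49 + 118.73 - 44.78
= -98.71 mGal

-98.71


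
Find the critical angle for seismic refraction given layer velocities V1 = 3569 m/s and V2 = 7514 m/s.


V1/V2 = 3569/7514 = 0.47498
theta_c = arcsin(0.47498) = 28.3581 degrees

28.3581


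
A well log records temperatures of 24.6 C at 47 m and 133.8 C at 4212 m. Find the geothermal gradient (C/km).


dT = 133.8 - 24.6 = 109.2 C
dz = 4212 - 47 = 4165 m
gradient = dT/dz * 1000 = 109.2/4165 * 1000 = 26.2185 C/km

26.2185
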